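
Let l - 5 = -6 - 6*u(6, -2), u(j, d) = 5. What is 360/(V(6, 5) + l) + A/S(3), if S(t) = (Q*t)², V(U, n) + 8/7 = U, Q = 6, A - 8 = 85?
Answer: -88829/6588 ≈ -13.483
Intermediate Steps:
A = 93 (A = 8 + 85 = 93)
V(U, n) = -8/7 + U
l = -31 (l = 5 + (-6 - 6*5) = 5 + (-6 - 30) = 5 - 36 = -31)
S(t) = 36*t² (S(t) = (6*t)² = 36*t²)
360/(V(6, 5) + l) + A/S(3) = 360/((-8/7 + 6) - 31) + 93/((36*3²)) = 360/(34/7 - 31) + 93/((36*9)) = 360/(-183/7) + 93/324 = 360*(-7/183) + 93*(1/324) = -840/61 + 31/108 = -88829/6588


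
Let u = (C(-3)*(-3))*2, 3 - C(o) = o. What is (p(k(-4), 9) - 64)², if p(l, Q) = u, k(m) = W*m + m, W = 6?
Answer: 10000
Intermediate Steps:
C(o) = 3 - o
u = -36 (u = ((3 - 1*(-3))*(-3))*2 = ((3 + 3)*(-3))*2 = (6*(-3))*2 = -18*2 = -36)
k(m) = 7*m (k(m) = 6*m + m = 7*m)
p(l, Q) = -36
(p(k(-4), 9) - 64)² = (-36 - 64)² = (-100)² = 10000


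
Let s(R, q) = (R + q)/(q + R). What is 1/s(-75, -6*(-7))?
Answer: 1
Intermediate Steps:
s(R, q) = 1 (s(R, q) = (R + q)/(R + q) = 1)
1/s(-75, -6*(-7)) = 1/1 = 1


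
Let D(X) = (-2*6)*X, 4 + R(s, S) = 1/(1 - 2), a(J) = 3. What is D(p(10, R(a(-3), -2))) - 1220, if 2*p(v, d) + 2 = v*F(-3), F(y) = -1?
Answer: -1148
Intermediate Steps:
R(s, S) = -5 (R(s, S) = -4 + 1/(1 - 2) = -4 + 1/(-1) = -4 - 1 = -5)
p(v, d) = -1 - v/2 (p(v, d) = -1 + (v*(-1))/2 = -1 + (-v)/2 = -1 - v/2)
D(X) = -12*X
D(p(10, R(a(-3), -2))) - 1220 = -12*(-1 - ½*10) - 1220 = -12*(-1 - 5) - 1220 = -12*(-6) - 1220 = 72 - 1220 = -1148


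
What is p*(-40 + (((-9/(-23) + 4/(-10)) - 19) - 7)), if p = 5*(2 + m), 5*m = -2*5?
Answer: 0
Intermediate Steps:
m = -2 (m = (-2*5)/5 = (⅕)*(-10) = -2)
p = 0 (p = 5*(2 - 2) = 5*0 = 0)
p*(-40 + (((-9/(-23) + 4/(-10)) - 19) - 7)) = 0*(-40 + (((-9/(-23) + 4/(-10)) - 19) - 7)) = 0*(-40 + (((-9*(-1/23) + 4*(-⅒)) - 19) - 7)) = 0*(-40 + (((9/23 - ⅖) - 19) - 7)) = 0*(-40 + ((-1/115 - 19) - 7)) = 0*(-40 + (-2186/115 - 7)) = 0*(-40 - 2991/115) = 0*(-7591/115) = 0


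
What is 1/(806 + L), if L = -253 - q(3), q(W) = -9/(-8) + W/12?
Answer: 8/4413 ≈ 0.0018128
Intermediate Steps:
q(W) = 9/8 + W/12 (q(W) = -9*(-⅛) + W*(1/12) = 9/8 + W/12)
L = -2035/8 (L = -253 - (9/8 + (1/12)*3) = -253 - (9/8 + ¼) = -253 - 1*11/8 = -253 - 11/8 = -2035/8 ≈ -254.38)
1/(806 + L) = 1/(806 - 2035/8) = 1/(4413/8) = 8/4413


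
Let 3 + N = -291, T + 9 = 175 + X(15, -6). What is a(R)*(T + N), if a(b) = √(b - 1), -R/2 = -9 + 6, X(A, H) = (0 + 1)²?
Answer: -127*√5 ≈ -283.98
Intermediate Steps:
X(A, H) = 1 (X(A, H) = 1² = 1)
T = 167 (T = -9 + (175 + 1) = -9 + 176 = 167)
R = 6 (R = -2*(-9 + 6) = -2*(-3) = 6)
N = -294 (N = -3 - 291 = -294)
a(b) = √(-1 + b)
a(R)*(T + N) = √(-1 + 6)*(167 - 294) = √5*(-127) = -127*√5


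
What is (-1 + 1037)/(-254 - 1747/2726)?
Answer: -2824136/694151 ≈ -4.0685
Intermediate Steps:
(-1 + 1037)/(-254 - 1747/2726) = 1036/(-254 - 1747*1/2726) = 1036/(-254 - 1747/2726) = 1036/(-694151/2726) = 1036*(-2726/694151) = -2824136/694151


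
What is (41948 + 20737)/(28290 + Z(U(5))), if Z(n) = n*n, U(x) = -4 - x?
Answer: 2985/1351 ≈ 2.2095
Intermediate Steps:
Z(n) = n**2
(41948 + 20737)/(28290 + Z(U(5))) = (41948 + 20737)/(28290 + (-4 - 1*5)**2) = 62685/(28290 + (-4 - 5)**2) = 62685/(28290 + (-9)**2) = 62685/(28290 + 81) = 62685/28371 = 62685*(1/28371) = 2985/1351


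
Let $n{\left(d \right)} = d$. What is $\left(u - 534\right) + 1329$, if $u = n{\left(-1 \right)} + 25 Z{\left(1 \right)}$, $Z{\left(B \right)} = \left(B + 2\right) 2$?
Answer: $944$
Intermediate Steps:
$Z{\left(B \right)} = 4 + 2 B$ ($Z{\left(B \right)} = \left(2 + B\right) 2 = 4 + 2 B$)
$u = 149$ ($u = -1 + 25 \left(4 + 2 \cdot 1\right) = -1 + 25 \left(4 + 2\right) = -1 + 25 \cdot 6 = -1 + 150 = 149$)
$\left(u - 534\right) + 1329 = \left(149 - 534\right) + 1329 = -385 + 1329 = 944$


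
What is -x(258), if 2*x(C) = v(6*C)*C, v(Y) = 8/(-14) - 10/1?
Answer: 9546/7 ≈ 1363.7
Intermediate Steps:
v(Y) = -74/7 (v(Y) = 8*(-1/14) - 10*1 = -4/7 - 10 = -74/7)
x(C) = -37*C/7 (x(C) = (-74*C/7)/2 = -37*C/7)
-x(258) = -(-37)*258/7 = -1*(-9546/7) = 9546/7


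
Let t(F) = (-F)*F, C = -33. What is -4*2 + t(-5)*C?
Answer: 817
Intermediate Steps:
t(F) = -F²
-4*2 + t(-5)*C = -4*2 - 1*(-5)²*(-33) = -8 - 1*25*(-33) = -8 - 25*(-33) = -8 + 825 = 817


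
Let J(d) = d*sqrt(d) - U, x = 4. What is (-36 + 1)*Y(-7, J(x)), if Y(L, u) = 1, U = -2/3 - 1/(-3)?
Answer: -35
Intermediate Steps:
U = -1/3 (U = -2*1/3 - 1*(-1/3) = -2/3 + 1/3 = -1/3 ≈ -0.33333)
J(d) = 1/3 + d**(3/2) (J(d) = d*sqrt(d) - 1*(-1/3) = d**(3/2) + 1/3 = 1/3 + d**(3/2))
(-36 + 1)*Y(-7, J(x)) = (-36 + 1)*1 = -35*1 = -35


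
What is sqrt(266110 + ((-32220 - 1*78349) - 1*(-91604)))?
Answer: sqrt(247145) ≈ 497.14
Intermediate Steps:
sqrt(266110 + ((-32220 - 1*78349) - 1*(-91604))) = sqrt(266110 + ((-32220 - 78349) + 91604)) = sqrt(266110 + (-110569 + 91604)) = sqrt(266110 - 18965) = sqrt(247145)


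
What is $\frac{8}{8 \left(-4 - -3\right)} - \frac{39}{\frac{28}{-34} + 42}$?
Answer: $- \frac{1363}{700} \approx -1.9471$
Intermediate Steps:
$\frac{8}{8 \left(-4 - -3\right)} - \frac{39}{\frac{28}{-34} + 42} = \frac{8}{8 \left(-4 + 3\right)} - \frac{39}{28 \left(- \frac{1}{34}\right) + 42} = \frac{8}{8 \left(-1\right)} - \frac{39}{- \frac{14}{17} + 42} = \frac{8}{-8} - \frac{39}{\frac{700}{17}} = 8 \left(- \frac{1}{8}\right) - \frac{663}{700} = -1 - \frac{663}{700} = - \frac{1363}{700}$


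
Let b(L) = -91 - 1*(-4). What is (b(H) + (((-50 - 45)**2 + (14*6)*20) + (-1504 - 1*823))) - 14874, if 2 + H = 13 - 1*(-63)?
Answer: -6583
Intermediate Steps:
H = 74 (H = -2 + (13 - 1*(-63)) = -2 + (13 + 63) = -2 + 76 = 74)
b(L) = -87 (b(L) = -91 + 4 = -87)
(b(H) + (((-50 - 45)**2 + (14*6)*20) + (-1504 - 1*823))) - 14874 = (-87 + (((-50 - 45)**2 + (14*6)*20) + (-1504 - 1*823))) - 14874 = (-87 + (((-95)**2 + 84*20) + (-1504 - 823))) - 14874 = (-87 + ((9025 + 1680) - 2327)) - 14874 = (-87 + (10705 - 2327)) - 14874 = (-87 + 8378) - 14874 = 8291 - 14874 = -6583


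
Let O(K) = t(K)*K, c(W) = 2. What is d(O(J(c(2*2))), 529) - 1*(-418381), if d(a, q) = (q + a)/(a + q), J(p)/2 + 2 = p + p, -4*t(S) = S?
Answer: 418382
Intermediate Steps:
t(S) = -S/4
J(p) = -4 + 4*p (J(p) = -4 + 2*(p + p) = -4 + 2*(2*p) = -4 + 4*p)
O(K) = -K**2/4 (O(K) = (-K/4)*K = -K**2/4)
d(a, q) = 1 (d(a, q) = (a + q)/(a + q) = 1)
d(O(J(c(2*2))), 529) - 1*(-418381) = 1 - 1*(-418381) = 1 + 418381 = 418382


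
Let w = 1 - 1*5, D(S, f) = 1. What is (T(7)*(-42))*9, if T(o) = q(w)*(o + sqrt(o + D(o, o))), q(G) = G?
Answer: 10584 + 3024*sqrt(2) ≈ 14861.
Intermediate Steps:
w = -4 (w = 1 - 5 = -4)
T(o) = -4*o - 4*sqrt(1 + o) (T(o) = -4*(o + sqrt(o + 1)) = -4*(o + sqrt(1 + o)) = -4*o - 4*sqrt(1 + o))
(T(7)*(-42))*9 = ((-4*7 - 4*sqrt(1 + 7))*(-42))*9 = ((-28 - 8*sqrt(2))*(-42))*9 = (1176 + 336*sqrt(2))*9 = 10584 + 3024*sqrt(2)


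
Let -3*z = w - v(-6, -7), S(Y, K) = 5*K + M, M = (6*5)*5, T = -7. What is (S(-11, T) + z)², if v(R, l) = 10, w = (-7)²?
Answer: 10404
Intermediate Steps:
w = 49
M = 150 (M = 30*5 = 150)
S(Y, K) = 150 + 5*K (S(Y, K) = 5*K + 150 = 150 + 5*K)
z = -13 (z = -(49 - 1*10)/3 = -(49 - 10)/3 = -⅓*39 = -13)
(S(-11, T) + z)² = ((150 + 5*(-7)) - 13)² = ((150 - 35) - 13)² = (115 - 13)² = 102² = 10404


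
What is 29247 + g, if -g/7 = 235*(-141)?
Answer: 261192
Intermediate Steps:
g = 231945 (g = -1645*(-141) = -7*(-33135) = 231945)
29247 + g = 29247 + 231945 = 261192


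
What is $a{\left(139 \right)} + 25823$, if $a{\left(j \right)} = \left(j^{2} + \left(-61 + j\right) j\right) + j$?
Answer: $56125$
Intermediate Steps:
$a{\left(j \right)} = j + j^{2} + j \left(-61 + j\right)$ ($a{\left(j \right)} = \left(j^{2} + j \left(-61 + j\right)\right) + j = j + j^{2} + j \left(-61 + j\right)$)
$a{\left(139 \right)} + 25823 = 2 \cdot 139 \left(-30 + 139\right) + 25823 = 2 \cdot 139 \cdot 109 + 25823 = 30302 + 25823 = 56125$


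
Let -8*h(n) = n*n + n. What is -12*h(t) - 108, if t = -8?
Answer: -24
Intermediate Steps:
h(n) = -n/8 - n²/8 (h(n) = -(n*n + n)/8 = -(n² + n)/8 = -(n + n²)/8 = -n/8 - n²/8)
-12*h(t) - 108 = -(-3)*(-8)*(1 - 8)/2 - 108 = -(-3)*(-8)*(-7)/2 - 108 = -12*(-7) - 108 = 84 - 108 = -24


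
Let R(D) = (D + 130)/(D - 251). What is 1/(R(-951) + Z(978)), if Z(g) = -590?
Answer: -1202/708359 ≈ -0.0016969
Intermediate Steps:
R(D) = (130 + D)/(-251 + D)
1/(R(-951) + Z(978)) = 1/((130 - 951)/(-251 - 951) - 590) = 1/(-821/(-1202) - 590) = 1/(-1/1202*(-821) - 590) = 1/(821/1202 - 590) = 1/(-708359/1202) = -1202/708359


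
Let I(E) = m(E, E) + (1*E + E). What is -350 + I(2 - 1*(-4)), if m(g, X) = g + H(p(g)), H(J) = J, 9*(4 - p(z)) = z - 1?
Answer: -2957/9 ≈ -328.56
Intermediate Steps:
p(z) = 37/9 - z/9 (p(z) = 4 - (z - 1)/9 = 4 - (-1 + z)/9 = 4 + (1/9 - z/9) = 37/9 - z/9)
m(g, X) = 37/9 + 8*g/9 (m(g, X) = g + (37/9 - g/9) = 37/9 + 8*g/9)
I(E) = 37/9 + 26*E/9 (I(E) = (37/9 + 8*E/9) + (1*E + E) = (37/9 + 8*E/9) + (E + E) = (37/9 + 8*E/9) + 2*E = 37/9 + 26*E/9)
-350 + I(2 - 1*(-4)) = -350 + (37/9 + 26*(2 - 1*(-4))/9) = -350 + (37/9 + 26*(2 + 4)/9) = -350 + (37/9 + (26/9)*6) = -350 + (37/9 + 52/3) = -350 + 193/9 = -2957/9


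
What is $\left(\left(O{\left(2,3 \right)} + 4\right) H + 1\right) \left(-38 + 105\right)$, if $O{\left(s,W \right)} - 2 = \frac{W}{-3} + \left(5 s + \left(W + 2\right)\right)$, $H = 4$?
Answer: $5427$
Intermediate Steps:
$O{\left(s,W \right)} = 4 + 5 s + \frac{2 W}{3}$ ($O{\left(s,W \right)} = 2 + \left(\frac{W}{-3} + \left(5 s + \left(W + 2\right)\right)\right) = 2 - \left(-2 - 5 s - \frac{2 W}{3}\right) = 2 + \left(2 + 5 s + \frac{2 W}{3}\right) = 4 + 5 s + \frac{2 W}{3}$)
$\left(\left(O{\left(2,3 \right)} + 4\right) H + 1\right) \left(-38 + 105\right) = \left(\left(\left(4 + 5 \cdot 2 + \frac{2}{3} \cdot 3\right) + 4\right) 4 + 1\right) \left(-38 + 105\right) = \left(\left(\left(4 + 10 + 2\right) + 4\right) 4 + 1\right) 67 = \left(\left(16 + 4\right) 4 + 1\right) 67 = \left(20 \cdot 4 + 1\right) 67 = \left(80 + 1\right) 67 = 81 \cdot 67 = 5427$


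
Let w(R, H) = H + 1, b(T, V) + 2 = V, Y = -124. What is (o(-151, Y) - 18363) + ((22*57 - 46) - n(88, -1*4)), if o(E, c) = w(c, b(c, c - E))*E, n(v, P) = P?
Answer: -21077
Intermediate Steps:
b(T, V) = -2 + V
w(R, H) = 1 + H
o(E, c) = E*(-1 + c - E) (o(E, c) = (1 + (-2 + (c - E)))*E = (1 + (-2 + c - E))*E = (-1 + c - E)*E = E*(-1 + c - E))
(o(-151, Y) - 18363) + ((22*57 - 46) - n(88, -1*4)) = (-151*(-1 - 124 - 1*(-151)) - 18363) + ((22*57 - 46) - (-1)*4) = (-151*(-1 - 124 + 151) - 18363) + ((1254 - 46) - 1*(-4)) = (-151*26 - 18363) + (1208 + 4) = (-3926 - 18363) + 1212 = -22289 + 1212 = -21077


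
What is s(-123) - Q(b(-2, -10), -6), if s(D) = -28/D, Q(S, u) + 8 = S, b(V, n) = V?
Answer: 1258/123 ≈ 10.228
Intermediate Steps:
Q(S, u) = -8 + S
s(-123) - Q(b(-2, -10), -6) = -28/(-123) - (-8 - 2) = -28*(-1/123) - 1*(-10) = 28/123 + 10 = 1258/123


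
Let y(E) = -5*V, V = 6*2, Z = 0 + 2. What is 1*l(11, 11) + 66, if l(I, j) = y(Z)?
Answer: 6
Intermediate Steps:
Z = 2
V = 12
y(E) = -60 (y(E) = -5*12 = -60)
l(I, j) = -60
1*l(11, 11) + 66 = 1*(-60) + 66 = -60 + 66 = 6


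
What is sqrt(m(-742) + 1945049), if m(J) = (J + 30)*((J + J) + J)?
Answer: sqrt(3529961) ≈ 1878.8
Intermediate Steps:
m(J) = 3*J*(30 + J) (m(J) = (30 + J)*(2*J + J) = (30 + J)*(3*J) = 3*J*(30 + J))
sqrt(m(-742) + 1945049) = sqrt(3*(-742)*(30 - 742) + 1945049) = sqrt(3*(-742)*(-712) + 1945049) = sqrt(1584912 + 1945049) = sqrt(3529961)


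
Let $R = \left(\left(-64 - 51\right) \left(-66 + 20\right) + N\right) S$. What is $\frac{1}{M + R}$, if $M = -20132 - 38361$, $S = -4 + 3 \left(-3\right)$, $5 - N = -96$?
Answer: $- \frac{1}{128576} \approx -7.7775 \cdot 10^{-6}$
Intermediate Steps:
$N = 101$ ($N = 5 - -96 = 5 + 96 = 101$)
$S = -13$ ($S = -4 - 9 = -13$)
$M = -58493$
$R = -70083$ ($R = \left(\left(-64 - 51\right) \left(-66 + 20\right) + 101\right) \left(-13\right) = \left(\left(-115\right) \left(-46\right) + 101\right) \left(-13\right) = \left(5290 + 101\right) \left(-13\right) = 5391 \left(-13\right) = -70083$)
$\frac{1}{M + R} = \frac{1}{-58493 - 70083} = \frac{1}{-128576} = - \frac{1}{128576}$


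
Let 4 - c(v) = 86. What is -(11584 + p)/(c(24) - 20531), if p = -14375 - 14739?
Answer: -17530/20613 ≈ -0.85043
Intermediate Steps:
p = -29114
c(v) = -82 (c(v) = 4 - 1*86 = 4 - 86 = -82)
-(11584 + p)/(c(24) - 20531) = -(11584 - 29114)/(-82 - 20531) = -(-17530)/(-20613) = -(-17530)*(-1)/20613 = -1*17530/20613 = -17530/20613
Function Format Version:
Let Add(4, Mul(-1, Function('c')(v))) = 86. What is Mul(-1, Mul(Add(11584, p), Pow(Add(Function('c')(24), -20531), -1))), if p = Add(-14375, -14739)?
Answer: Rational(-17530, 20613) ≈ -0.85043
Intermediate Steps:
p = -29114
Function('c')(v) = -82 (Function('c')(v) = Add(4, Mul(-1, 86)) = Add(4, -86) = -82)
Mul(-1, Mul(Add(11584, p), Pow(Add(Function('c')(24), -20531), -1))) = Mul(-1, Mul(Add(11584, -29114), Pow(Add(-82, -20531), -1))) = Mul(-1, Mul(-17530, Pow(-20613, -1))) = Mul(-1, Mul(-17530, Rational(-1, 20613))) = Mul(-1, Rational(17530, 20613)) = Rational(-17530, 20613)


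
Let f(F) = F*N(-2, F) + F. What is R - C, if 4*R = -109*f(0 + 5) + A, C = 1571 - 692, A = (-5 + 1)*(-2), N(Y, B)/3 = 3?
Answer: -4479/2 ≈ -2239.5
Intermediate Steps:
N(Y, B) = 9 (N(Y, B) = 3*3 = 9)
f(F) = 10*F (f(F) = F*9 + F = 9*F + F = 10*F)
A = 8 (A = -4*(-2) = 8)
C = 879
R = -2721/2 (R = (-1090*(0 + 5) + 8)/4 = (-1090*5 + 8)/4 = (-109*50 + 8)/4 = (-5450 + 8)/4 = (¼)*(-5442) = -2721/2 ≈ -1360.5)
R - C = -2721/2 - 1*879 = -2721/2 - 879 = -4479/2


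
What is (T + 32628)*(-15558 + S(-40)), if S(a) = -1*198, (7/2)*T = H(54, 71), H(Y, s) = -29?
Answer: -3597693528/7 ≈ -5.1396e+8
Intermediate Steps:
T = -58/7 (T = (2/7)*(-29) = -58/7 ≈ -8.2857)
S(a) = -198
(T + 32628)*(-15558 + S(-40)) = (-58/7 + 32628)*(-15558 - 198) = (228338/7)*(-15756) = -3597693528/7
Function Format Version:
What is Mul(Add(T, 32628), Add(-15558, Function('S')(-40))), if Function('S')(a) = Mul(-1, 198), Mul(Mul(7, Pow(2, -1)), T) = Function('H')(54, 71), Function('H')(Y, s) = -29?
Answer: Rational(-3597693528, 7) ≈ -5.1396e+8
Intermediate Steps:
T = Rational(-58, 7) (T = Mul(Rational(2, 7), -29) = Rational(-58, 7) ≈ -8.2857)
Function('S')(a) = -198
Mul(Add(T, 32628), Add(-15558, Function('S')(-40))) = Mul(Add(Rational(-58, 7), 32628), Add(-15558, -198)) = Mul(Rational(228338, 7), -15756) = Rational(-3597693528, 7)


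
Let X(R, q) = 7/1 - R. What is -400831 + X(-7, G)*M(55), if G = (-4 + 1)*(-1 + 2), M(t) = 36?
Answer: -400327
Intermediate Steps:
G = -3 (G = -3*1 = -3)
X(R, q) = 7 - R (X(R, q) = 7*1 - R = 7 - R)
-400831 + X(-7, G)*M(55) = -400831 + (7 - 1*(-7))*36 = -400831 + (7 + 7)*36 = -400831 + 14*36 = -400831 + 504 = -400327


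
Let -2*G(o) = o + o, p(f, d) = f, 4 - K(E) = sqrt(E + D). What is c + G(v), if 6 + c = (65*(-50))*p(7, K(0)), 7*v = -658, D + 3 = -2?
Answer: -22662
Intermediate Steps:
D = -5 (D = -3 - 2 = -5)
K(E) = 4 - sqrt(-5 + E) (K(E) = 4 - sqrt(E - 5) = 4 - sqrt(-5 + E))
v = -94 (v = (1/7)*(-658) = -94)
G(o) = -o (G(o) = -(o + o)/2 = -o)
c = -22756 (c = -6 + (65*(-50))*7 = -6 - 3250*7 = -6 - 22750 = -22756)
c + G(v) = -22756 - 1*(-94) = -22756 + 94 = -22662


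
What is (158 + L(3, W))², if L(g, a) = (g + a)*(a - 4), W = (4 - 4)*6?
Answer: 21316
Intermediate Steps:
W = 0 (W = 0*6 = 0)
L(g, a) = (-4 + a)*(a + g) (L(g, a) = (a + g)*(-4 + a) = (-4 + a)*(a + g))
(158 + L(3, W))² = (158 + (0² - 4*0 - 4*3 + 0*3))² = (158 + (0 + 0 - 12 + 0))² = (158 - 12)² = 146² = 21316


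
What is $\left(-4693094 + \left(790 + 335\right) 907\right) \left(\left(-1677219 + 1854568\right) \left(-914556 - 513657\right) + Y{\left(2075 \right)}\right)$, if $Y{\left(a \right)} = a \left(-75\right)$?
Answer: $930271453642293678$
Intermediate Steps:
$Y{\left(a \right)} = - 75 a$
$\left(-4693094 + \left(790 + 335\right) 907\right) \left(\left(-1677219 + 1854568\right) \left(-914556 - 513657\right) + Y{\left(2075 \right)}\right) = \left(-4693094 + \left(790 + 335\right) 907\right) \left(\left(-1677219 + 1854568\right) \left(-914556 - 513657\right) - 155625\right) = \left(-4693094 + 1125 \cdot 907\right) \left(177349 \left(-1428213\right) - 155625\right) = \left(-4693094 + 1020375\right) \left(-253292147337 - 155625\right) = \left(-3672719\right) \left(-253292302962\right) = 930271453642293678$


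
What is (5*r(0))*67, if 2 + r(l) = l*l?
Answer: -670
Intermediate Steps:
r(l) = -2 + l² (r(l) = -2 + l*l = -2 + l²)
(5*r(0))*67 = (5*(-2 + 0²))*67 = (5*(-2 + 0))*67 = (5*(-2))*67 = -10*67 = -670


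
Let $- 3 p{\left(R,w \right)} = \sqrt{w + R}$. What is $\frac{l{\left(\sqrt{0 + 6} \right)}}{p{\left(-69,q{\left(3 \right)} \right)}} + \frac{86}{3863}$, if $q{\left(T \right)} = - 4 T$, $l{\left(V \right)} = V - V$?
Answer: $\frac{86}{3863} \approx 0.022262$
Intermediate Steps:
$l{\left(V \right)} = 0$
$p{\left(R,w \right)} = - \frac{\sqrt{R + w}}{3}$ ($p{\left(R,w \right)} = - \frac{\sqrt{w + R}}{3} = - \frac{\sqrt{R + w}}{3}$)
$\frac{l{\left(\sqrt{0 + 6} \right)}}{p{\left(-69,q{\left(3 \right)} \right)}} + \frac{86}{3863} = \frac{0}{\left(- \frac{1}{3}\right) \sqrt{-69 - 12}} + \frac{86}{3863} = \frac{0}{\left(- \frac{1}{3}\right) \sqrt{-69 - 12}} + 86 \cdot \frac{1}{3863} = \frac{0}{\left(- \frac{1}{3}\right) \sqrt{-81}} + \frac{86}{3863} = \frac{0}{\left(- \frac{1}{3}\right) 9 i} + \frac{86}{3863} = \frac{0}{\left(-3\right) i} + \frac{86}{3863} = 0 \frac{i}{3} + \frac{86}{3863} = 0 + \frac{86}{3863} = \frac{86}{3863}$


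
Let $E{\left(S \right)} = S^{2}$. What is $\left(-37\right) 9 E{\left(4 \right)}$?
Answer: $-5328$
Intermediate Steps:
$\left(-37\right) 9 E{\left(4 \right)} = \left(-37\right) 9 \cdot 4^{2} = \left(-333\right) 16 = -5328$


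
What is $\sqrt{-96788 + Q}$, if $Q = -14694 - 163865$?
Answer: $i \sqrt{275347} \approx 524.74 i$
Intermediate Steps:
$Q = -178559$
$\sqrt{-96788 + Q} = \sqrt{-96788 - 178559} = \sqrt{-275347} = i \sqrt{275347}$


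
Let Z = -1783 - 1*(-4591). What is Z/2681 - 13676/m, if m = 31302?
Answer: 25615330/41960331 ≈ 0.61047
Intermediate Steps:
Z = 2808 (Z = -1783 + 4591 = 2808)
Z/2681 - 13676/m = 2808/2681 - 13676/31302 = 2808*(1/2681) - 13676*1/31302 = 2808/2681 - 6838/15651 = 25615330/41960331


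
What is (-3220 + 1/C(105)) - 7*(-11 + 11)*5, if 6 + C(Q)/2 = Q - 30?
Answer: -444359/138 ≈ -3220.0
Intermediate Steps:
C(Q) = -72 + 2*Q (C(Q) = -12 + 2*(Q - 30) = -12 + 2*(-30 + Q) = -12 + (-60 + 2*Q) = -72 + 2*Q)
(-3220 + 1/C(105)) - 7*(-11 + 11)*5 = (-3220 + 1/(-72 + 2*105)) - 7*(-11 + 11)*5 = (-3220 + 1/(-72 + 210)) - 7*0*5 = (-3220 + 1/138) + 0*5 = (-3220 + 1/138) + 0 = -444359/138 + 0 = -444359/138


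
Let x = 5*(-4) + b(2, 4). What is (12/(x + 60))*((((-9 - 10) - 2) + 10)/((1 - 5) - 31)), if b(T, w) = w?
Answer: 3/35 ≈ 0.085714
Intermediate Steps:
x = -16 (x = 5*(-4) + 4 = -20 + 4 = -16)
(12/(x + 60))*((((-9 - 10) - 2) + 10)/((1 - 5) - 31)) = (12/(-16 + 60))*((((-9 - 10) - 2) + 10)/((1 - 5) - 31)) = (12/44)*(((-19 - 2) + 10)/(-4 - 31)) = (12*(1/44))*((-21 + 10)/(-35)) = 3*(-11*(-1/35))/11 = (3/11)*(11/35) = 3/35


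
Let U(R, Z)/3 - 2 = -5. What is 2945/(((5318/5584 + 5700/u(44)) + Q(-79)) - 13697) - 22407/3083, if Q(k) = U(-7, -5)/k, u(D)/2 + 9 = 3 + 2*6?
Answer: -67344019540229/8990382258281 ≈ -7.4907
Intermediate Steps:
u(D) = 12 (u(D) = -18 + 2*(3 + 2*6) = -18 + 2*(3 + 12) = -18 + 2*15 = -18 + 30 = 12)
U(R, Z) = -9 (U(R, Z) = 6 + 3*(-5) = 6 - 15 = -9)
Q(k) = -9/k
2945/(((5318/5584 + 5700/u(44)) + Q(-79)) - 13697) - 22407/3083 = 2945/(((5318/5584 + 5700/12) - 9/(-79)) - 13697) - 22407/3083 = 2945/(((5318*(1/5584) + 5700*(1/12)) - 9*(-1/79)) - 13697) - 22407*1/3083 = 2945/(((2659/2792 + 475) + 9/79) - 13697) - 22407/3083 = 2945/((1328859/2792 + 9/79) - 13697) - 22407/3083 = 2945/(105004989/220568 - 13697) - 22407/3083 = 2945/(-2916114907/220568) - 22407/3083 = 2945*(-220568/2916114907) - 22407/3083 = -649572760/2916114907 - 22407/3083 = -67344019540229/8990382258281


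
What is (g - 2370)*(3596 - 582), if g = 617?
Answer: -5283542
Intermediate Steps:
(g - 2370)*(3596 - 582) = (617 - 2370)*(3596 - 582) = -1753*3014 = -5283542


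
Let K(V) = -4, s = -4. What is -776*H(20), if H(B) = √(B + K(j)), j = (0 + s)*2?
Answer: -3104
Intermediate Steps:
j = -8 (j = (0 - 4)*2 = -4*2 = -8)
H(B) = √(-4 + B) (H(B) = √(B - 4) = √(-4 + B))
-776*H(20) = -776*√(-4 + 20) = -776*√16 = -776*4 = -3104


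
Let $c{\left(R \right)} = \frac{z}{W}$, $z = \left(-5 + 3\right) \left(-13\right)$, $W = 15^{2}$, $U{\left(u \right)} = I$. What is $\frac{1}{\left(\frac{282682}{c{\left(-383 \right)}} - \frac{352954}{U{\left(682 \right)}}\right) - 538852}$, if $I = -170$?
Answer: $\frac{65}{124118198} \approx 5.2369 \cdot 10^{-7}$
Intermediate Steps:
$U{\left(u \right)} = -170$
$W = 225$
$z = 26$ ($z = \left(-2\right) \left(-13\right) = 26$)
$c{\left(R \right)} = \frac{26}{225}$
$\frac{1}{\left(\frac{282682}{c{\left(-383 \right)}} - \frac{352954}{U{\left(682 \right)}}\right) - 538852} = \frac{1}{\left(\frac{282682}{\frac{26}{225}} - \frac{352954}{-170}\right) - 538852} = \frac{1}{\left(282682 \cdot \frac{225}{26} - - \frac{10381}{5}\right) - 538852} = \frac{1}{\left(\frac{31801725}{13} + \frac{10381}{5}\right) - 538852} = \frac{1}{\frac{159143578}{65} - 538852} = \frac{1}{\frac{124118198}{65}} = \frac{65}{124118198}$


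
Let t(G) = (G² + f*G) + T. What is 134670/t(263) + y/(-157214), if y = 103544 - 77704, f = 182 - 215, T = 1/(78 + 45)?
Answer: 1205950275550/584857382497 ≈ 2.0620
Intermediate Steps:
T = 1/123 ≈ 0.0081301
f = -33
t(G) = 1/123 + G² - 33*G (t(G) = (G² - 33*G) + 1/123 = 1/123 + G² - 33*G)
y = 25840
134670/t(263) + y/(-157214) = 134670/(1/123 + 263² - 33*263) + 25840/(-157214) = 134670/(1/123 + 69169 - 8679) + 25840*(-1/157214) = 134670/(7440271/123) - 12920/78607 = 134670*(123/7440271) - 12920/78607 = 16564410/7440271 - 12920/78607 = 1205950275550/584857382497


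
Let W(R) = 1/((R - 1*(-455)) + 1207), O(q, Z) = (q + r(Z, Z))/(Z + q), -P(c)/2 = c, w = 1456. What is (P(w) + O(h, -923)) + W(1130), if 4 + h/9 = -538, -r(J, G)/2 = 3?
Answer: -47150251575/16196392 ≈ -2911.2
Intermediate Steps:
r(J, G) = -6 (r(J, G) = -2*3 = -6)
h = -4878 (h = -36 + 9*(-538) = -36 - 4842 = -4878)
P(c) = -2*c
O(q, Z) = (-6 + q)/(Z + q) (O(q, Z) = (q - 6)/(Z + q) = (-6 + q)/(Z + q))
W(R) = 1/(1662 + R) (W(R) = 1/((R + 455) + 1207) = 1/((455 + R) + 1207) = 1/(1662 + R))
(P(w) + O(h, -923)) + W(1130) = (-2*1456 + (-6 - 4878)/(-923 - 4878)) + 1/(1662 + 1130) = (-2912 - 4884/(-5801)) + 1/2792 = (-2912 - 1/5801*(-4884)) + 1/2792 = (-2912 + 4884/5801) + 1/2792 = -16887628/5801 + 1/2792 = -47150251575/16196392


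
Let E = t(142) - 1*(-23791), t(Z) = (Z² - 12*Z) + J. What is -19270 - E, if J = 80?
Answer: -61601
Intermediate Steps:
t(Z) = 80 + Z² - 12*Z (t(Z) = (Z² - 12*Z) + 80 = 80 + Z² - 12*Z)
E = 42331 (E = (80 + 142² - 12*142) - 1*(-23791) = (80 + 20164 - 1704) + 23791 = 18540 + 23791 = 42331)
-19270 - E = -19270 - 1*42331 = -19270 - 42331 = -61601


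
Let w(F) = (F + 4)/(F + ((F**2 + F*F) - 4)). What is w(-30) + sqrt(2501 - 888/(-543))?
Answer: -13/883 + sqrt(81988837)/181 ≈ 50.012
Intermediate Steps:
w(F) = (4 + F)/(-4 + F + 2*F**2) (w(F) = (4 + F)/(F + ((F**2 + F**2) - 4)) = (4 + F)/(F + (2*F**2 - 4)) = (4 + F)/(F + (-4 + 2*F**2)) = (4 + F)/(-4 + F + 2*F**2))
w(-30) + sqrt(2501 - 888/(-543)) = (4 - 30)/(-4 - 30 + 2*(-30)**2) + sqrt(2501 - 888/(-543)) = -26/(-4 - 30 + 2*900) + sqrt(2501 - 888*(-1/543)) = -26/(-4 - 30 + 1800) + sqrt(2501 + 296/181) = -26/1766 + sqrt(452977/181) = (1/1766)*(-26) + sqrt(81988837)/181 = -13/883 + sqrt(81988837)/181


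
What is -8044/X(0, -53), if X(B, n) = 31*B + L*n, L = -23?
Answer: -8044/1219 ≈ -6.5989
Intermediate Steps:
X(B, n) = -23*n + 31*B (X(B, n) = 31*B - 23*n = -23*n + 31*B)
-8044/X(0, -53) = -8044/(-23*(-53) + 31*0) = -8044/(1219 + 0) = -8044/1219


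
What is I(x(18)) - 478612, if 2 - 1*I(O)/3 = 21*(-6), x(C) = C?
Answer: -478228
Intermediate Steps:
I(O) = 384 (I(O) = 6 - 63*(-6) = 6 - 3*(-126) = 6 + 378 = 384)
I(x(18)) - 478612 = 384 - 478612 = -478228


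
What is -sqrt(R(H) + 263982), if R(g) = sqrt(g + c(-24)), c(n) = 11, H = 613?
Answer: -sqrt(263982 + 4*sqrt(39)) ≈ -513.82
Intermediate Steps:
R(g) = sqrt(11 + g) (R(g) = sqrt(g + 11) = sqrt(11 + g))
-sqrt(R(H) + 263982) = -sqrt(sqrt(11 + 613) + 263982) = -sqrt(sqrt(624) + 263982) = -sqrt(4*sqrt(39) + 263982) = -sqrt(263982 + 4*sqrt(39))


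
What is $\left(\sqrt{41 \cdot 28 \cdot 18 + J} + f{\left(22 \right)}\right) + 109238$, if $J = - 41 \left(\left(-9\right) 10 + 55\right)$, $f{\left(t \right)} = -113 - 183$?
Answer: $108942 + 7 \sqrt{451} \approx 1.0909 \cdot 10^{5}$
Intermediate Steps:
$f{\left(t \right)} = -296$ ($f{\left(t \right)} = -113 - 183 = -296$)
$J = 1435$ ($J = - 41 \left(-90 + 55\right) = \left(-41\right) \left(-35\right) = 1435$)
$\left(\sqrt{41 \cdot 28 \cdot 18 + J} + f{\left(22 \right)}\right) + 109238 = \left(\sqrt{41 \cdot 28 \cdot 18 + 1435} - 296\right) + 109238 = \left(\sqrt{1148 \cdot 18 + 1435} - 296\right) + 109238 = \left(\sqrt{20664 + 1435} - 296\right) + 109238 = \left(\sqrt{22099} - 296\right) + 109238 = \left(7 \sqrt{451} - 296\right) + 109238 = \left(-296 + 7 \sqrt{451}\right) + 109238 = 108942 + 7 \sqrt{451}$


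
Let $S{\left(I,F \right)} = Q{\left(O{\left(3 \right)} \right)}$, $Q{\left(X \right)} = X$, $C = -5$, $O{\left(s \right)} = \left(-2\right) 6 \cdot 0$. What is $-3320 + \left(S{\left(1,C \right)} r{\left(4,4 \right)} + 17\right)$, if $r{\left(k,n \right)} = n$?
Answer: $-3303$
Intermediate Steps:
$O{\left(s \right)} = 0$ ($O{\left(s \right)} = \left(-12\right) 0 = 0$)
$S{\left(I,F \right)} = 0$
$-3320 + \left(S{\left(1,C \right)} r{\left(4,4 \right)} + 17\right) = -3320 + \left(0 \cdot 4 + 17\right) = -3320 + \left(0 + 17\right) = -3320 + 17 = -3303$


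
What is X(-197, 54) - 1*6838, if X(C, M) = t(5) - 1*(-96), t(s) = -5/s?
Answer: -6743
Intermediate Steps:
X(C, M) = 95 (X(C, M) = -5/5 - 1*(-96) = -5*⅕ + 96 = -1 + 96 = 95)
X(-197, 54) - 1*6838 = 95 - 1*6838 = 95 - 6838 = -6743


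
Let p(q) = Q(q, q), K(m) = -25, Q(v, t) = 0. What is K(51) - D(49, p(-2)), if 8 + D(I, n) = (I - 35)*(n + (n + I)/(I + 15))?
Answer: -887/32 ≈ -27.719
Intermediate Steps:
p(q) = 0
D(I, n) = -8 + (-35 + I)*(n + (I + n)/(15 + I)) (D(I, n) = -8 + (I - 35)*(n + (n + I)/(I + 15)) = -8 + (-35 + I)*(n + (I + n)/(15 + I)))
K(51) - D(49, p(-2)) = -25 - (-120 + 49² - 560*0 - 43*49 + 0*49² - 19*49*0)/(15 + 49) = -25 - (-120 + 2401 + 0 - 2107 + 0*2401 + 0)/64 = -25 - (-120 + 2401 + 0 - 2107 + 0 + 0)/64 = -25 - 174/64 = -25 - 1*87/32 = -25 - 87/32 = -887/32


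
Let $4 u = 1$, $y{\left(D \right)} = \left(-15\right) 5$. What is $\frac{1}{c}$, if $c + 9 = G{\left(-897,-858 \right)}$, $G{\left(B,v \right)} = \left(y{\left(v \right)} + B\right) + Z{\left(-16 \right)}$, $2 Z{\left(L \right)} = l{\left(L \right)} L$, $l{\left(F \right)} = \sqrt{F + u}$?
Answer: $\frac{i}{3 \left(- 327 i + 4 \sqrt{7}\right)} \approx -0.0010183 + 3.2956 \cdot 10^{-5} i$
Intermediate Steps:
$y{\left(D \right)} = -75$
$u = \frac{1}{4}$ ($u = \frac{1}{4} \cdot 1 = \frac{1}{4} \approx 0.25$)
$l{\left(F \right)} = \sqrt{\frac{1}{4} + F}$ ($l{\left(F \right)} = \sqrt{F + \frac{1}{4}} = \sqrt{\frac{1}{4} + F}$)
$Z{\left(L \right)} = \frac{L \sqrt{1 + 4 L}}{4}$ ($Z{\left(L \right)} = \frac{\frac{\sqrt{1 + 4 L}}{2} L}{2} = \frac{\frac{1}{2} L \sqrt{1 + 4 L}}{2} = \frac{L \sqrt{1 + 4 L}}{4}$)
$G{\left(B,v \right)} = -75 + B - 12 i \sqrt{7}$ ($G{\left(B,v \right)} = \left(-75 + B\right) + \frac{1}{4} \left(-16\right) \sqrt{1 + 4 \left(-16\right)} = \left(-75 + B\right) + \frac{1}{4} \left(-16\right) \sqrt{1 - 64} = \left(-75 + B\right) + \frac{1}{4} \left(-16\right) \sqrt{-63} = \left(-75 + B\right) + \frac{1}{4} \left(-16\right) 3 i \sqrt{7} = \left(-75 + B\right) - 12 i \sqrt{7} = -75 + B - 12 i \sqrt{7}$)
$c = -981 - 12 i \sqrt{7}$ ($c = -9 - \left(972 + 12 i \sqrt{7}\right) = -981 - 12 i \sqrt{7} \approx -981.0 - 31.749 i$)
$\frac{1}{c} = \frac{1}{-981 - 12 i \sqrt{7}}$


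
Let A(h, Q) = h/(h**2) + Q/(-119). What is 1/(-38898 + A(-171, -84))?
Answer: -2907/113074451 ≈ -2.5709e-5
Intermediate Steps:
A(h, Q) = 1/h - Q/119 (A(h, Q) = h/h**2 + Q*(-1/119) = 1/h - Q/119)
1/(-38898 + A(-171, -84)) = 1/(-38898 + (1/(-171) - 1/119*(-84))) = 1/(-38898 + (-1/171 + 12/17)) = 1/(-38898 + 2035/2907) = 1/(-113074451/2907) = -2907/113074451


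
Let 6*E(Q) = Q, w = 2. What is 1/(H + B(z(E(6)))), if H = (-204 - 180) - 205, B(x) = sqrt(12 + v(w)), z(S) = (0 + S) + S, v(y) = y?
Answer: -589/346907 - sqrt(14)/346907 ≈ -0.0017086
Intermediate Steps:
E(Q) = Q/6
z(S) = 2*S (z(S) = S + S = 2*S)
B(x) = sqrt(14) (B(x) = sqrt(12 + 2) = sqrt(14))
H = -589 (H = -384 - 205 = -589)
1/(H + B(z(E(6)))) = 1/(-589 + sqrt(14))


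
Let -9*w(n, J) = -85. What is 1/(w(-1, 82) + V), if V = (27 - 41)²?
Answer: 9/1849 ≈ 0.0048675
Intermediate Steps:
w(n, J) = 85/9 (w(n, J) = -⅑*(-85) = 85/9)
V = 196 (V = (-14)² = 196)
1/(w(-1, 82) + V) = 1/(85/9 + 196) = 1/(1849/9) = 9/1849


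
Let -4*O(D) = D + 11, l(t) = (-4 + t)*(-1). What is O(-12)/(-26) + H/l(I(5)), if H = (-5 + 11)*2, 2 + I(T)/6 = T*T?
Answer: -691/6968 ≈ -0.099168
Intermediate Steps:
I(T) = -12 + 6*T**2 (I(T) = -12 + 6*(T*T) = -12 + 6*T**2)
l(t) = 4 - t
H = 12 (H = 6*2 = 12)
O(D) = -11/4 - D/4 (O(D) = -(D + 11)/4 = -(11 + D)/4 = -11/4 - D/4)
O(-12)/(-26) + H/l(I(5)) = (-11/4 - 1/4*(-12))/(-26) + 12/(4 - (-12 + 6*5**2)) = (-11/4 + 3)*(-1/26) + 12/(4 - (-12 + 6*25)) = (1/4)*(-1/26) + 12/(4 - (-12 + 150)) = -1/104 + 12/(4 - 1*138) = -1/104 + 12/(4 - 138) = -1/104 + 12/(-134) = -1/104 + 12*(-1/134) = -1/104 - 6/67 = -691/6968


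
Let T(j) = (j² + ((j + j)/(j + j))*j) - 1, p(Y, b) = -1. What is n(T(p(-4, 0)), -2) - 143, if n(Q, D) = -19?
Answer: -162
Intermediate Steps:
T(j) = -1 + j + j² (T(j) = (j² + ((2*j)/((2*j)))*j) - 1 = (j² + ((2*j)*(1/(2*j)))*j) - 1 = (j² + 1*j) - 1 = (j² + j) - 1 = (j + j²) - 1 = -1 + j + j²)
n(T(p(-4, 0)), -2) - 143 = -19 - 143 = -162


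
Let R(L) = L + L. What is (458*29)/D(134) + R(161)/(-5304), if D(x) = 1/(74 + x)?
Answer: 7326563551/2652 ≈ 2.7627e+6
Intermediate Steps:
R(L) = 2*L
(458*29)/D(134) + R(161)/(-5304) = (458*29)/(1/(74 + 134)) + (2*161)/(-5304) = 13282/(1/208) + 322*(-1/5304) = 13282/(1/208) - 161/2652 = 13282*208 - 161/2652 = 2762656 - 161/2652 = 7326563551/2652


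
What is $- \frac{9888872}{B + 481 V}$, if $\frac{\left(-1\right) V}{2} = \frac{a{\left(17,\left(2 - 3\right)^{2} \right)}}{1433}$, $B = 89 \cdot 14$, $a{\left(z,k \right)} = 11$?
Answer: $- \frac{1771344197}{221867} \approx -7983.8$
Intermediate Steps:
$B = 1246$
$V = - \frac{22}{1433}$ ($V = - 2 \cdot \frac{11}{1433} = - 2 \cdot 11 \cdot \frac{1}{1433} = \left(-2\right) \frac{11}{1433} = - \frac{22}{1433} \approx -0.015352$)
$- \frac{9888872}{B + 481 V} = - \frac{9888872}{1246 + 481 \left(- \frac{22}{1433}\right)} = - \frac{9888872}{1246 - \frac{10582}{1433}} = - \frac{9888872}{\frac{1774936}{1433}} = \left(-9888872\right) \frac{1433}{1774936} = - \frac{1771344197}{221867}$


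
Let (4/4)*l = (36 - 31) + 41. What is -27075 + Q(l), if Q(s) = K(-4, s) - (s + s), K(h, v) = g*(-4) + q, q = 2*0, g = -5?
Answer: -27147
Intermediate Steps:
q = 0
K(h, v) = 20 (K(h, v) = -5*(-4) + 0 = 20 + 0 = 20)
l = 46 (l = (36 - 31) + 41 = 5 + 41 = 46)
Q(s) = 20 - 2*s (Q(s) = 20 - (s + s) = 20 - 2*s)
-27075 + Q(l) = -27075 + (20 - 2*46) = -27075 + (20 - 92) = -27075 - 72 = -27147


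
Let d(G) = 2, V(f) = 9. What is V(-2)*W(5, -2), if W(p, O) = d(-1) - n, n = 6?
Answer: -36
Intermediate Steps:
W(p, O) = -4 (W(p, O) = 2 - 1*6 = 2 - 6 = -4)
V(-2)*W(5, -2) = 9*(-4) = -36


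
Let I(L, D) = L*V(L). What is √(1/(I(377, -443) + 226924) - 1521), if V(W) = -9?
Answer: 5*I*√3039937999406/223531 ≈ 39.0*I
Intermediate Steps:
I(L, D) = -9*L (I(L, D) = L*(-9) = -9*L)
√(1/(I(377, -443) + 226924) - 1521) = √(1/(-9*377 + 226924) - 1521) = √(1/(-3393 + 226924) - 1521) = √(1/223531 - 1521) = √(-339990650/223531) = 5*I*√3039937999406/223531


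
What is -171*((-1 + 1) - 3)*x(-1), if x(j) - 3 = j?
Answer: 1026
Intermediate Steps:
x(j) = 3 + j
-171*((-1 + 1) - 3)*x(-1) = -171*((-1 + 1) - 3)*(3 - 1) = -171*(0 - 3)*2 = -(-513)*2 = -171*(-6) = 1026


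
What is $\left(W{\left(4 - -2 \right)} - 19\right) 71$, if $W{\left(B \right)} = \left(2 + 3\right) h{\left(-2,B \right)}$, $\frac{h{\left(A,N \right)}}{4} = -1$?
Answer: $-2769$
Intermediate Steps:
$h{\left(A,N \right)} = -4$ ($h{\left(A,N \right)} = 4 \left(-1\right) = -4$)
$W{\left(B \right)} = -20$ ($W{\left(B \right)} = \left(2 + 3\right) \left(-4\right) = 5 \left(-4\right) = -20$)
$\left(W{\left(4 - -2 \right)} - 19\right) 71 = \left(-20 - 19\right) 71 = \left(-39\right) 71 = -2769$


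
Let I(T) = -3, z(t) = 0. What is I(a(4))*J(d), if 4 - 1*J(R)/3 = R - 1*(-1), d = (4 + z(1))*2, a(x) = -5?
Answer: 45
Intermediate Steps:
d = 8 (d = (4 + 0)*2 = 4*2 = 8)
J(R) = 9 - 3*R (J(R) = 12 - 3*(R - 1*(-1)) = 12 - 3*(R + 1) = 12 - 3*(1 + R) = 12 + (-3 - 3*R) = 9 - 3*R)
I(a(4))*J(d) = -3*(9 - 3*8) = -3*(9 - 24) = -3*(-15) = 45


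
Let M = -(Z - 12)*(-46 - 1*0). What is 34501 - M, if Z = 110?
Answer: 29993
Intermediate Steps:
M = 4508 (M = -(110 - 12)*(-46 - 1*0) = -98*(-46 + 0) = -98*(-46) = -1*(-4508) = 4508)
34501 - M = 34501 - 1*4508 = 34501 - 4508 = 29993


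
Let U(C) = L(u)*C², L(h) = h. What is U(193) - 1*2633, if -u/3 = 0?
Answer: -2633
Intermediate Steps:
u = 0 (u = -3*0 = 0)
U(C) = 0 (U(C) = 0*C² = 0)
U(193) - 1*2633 = 0 - 1*2633 = 0 - 2633 = -2633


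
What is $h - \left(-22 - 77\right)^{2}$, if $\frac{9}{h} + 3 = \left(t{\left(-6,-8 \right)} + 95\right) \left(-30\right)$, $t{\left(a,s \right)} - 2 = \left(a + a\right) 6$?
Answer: $- \frac{2460054}{251} \approx -9801.0$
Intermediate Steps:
$t{\left(a,s \right)} = 2 + 12 a$ ($t{\left(a,s \right)} = 2 + \left(a + a\right) 6 = 2 + 2 a 6 = 2 + 12 a$)
$h = - \frac{3}{251}$ ($h = \frac{9}{-3 + \left(\left(2 + 12 \left(-6\right)\right) + 95\right) \left(-30\right)} = \frac{9}{-3 + \left(\left(2 - 72\right) + 95\right) \left(-30\right)} = \frac{9}{-3 + \left(-70 + 95\right) \left(-30\right)} = \frac{9}{-3 + 25 \left(-30\right)} = \frac{9}{-3 - 750} = \frac{9}{-753} = 9 \left(- \frac{1}{753}\right) = - \frac{3}{251} \approx -0.011952$)
$h - \left(-22 - 77\right)^{2} = - \frac{3}{251} - \left(-22 - 77\right)^{2} = - \frac{3}{251} - \left(-99\right)^{2} = - \frac{3}{251} - 9801 = - \frac{2460054}{251}$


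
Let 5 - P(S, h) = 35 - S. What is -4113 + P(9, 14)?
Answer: -4134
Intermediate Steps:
P(S, h) = -30 + S (P(S, h) = 5 - (35 - S) = 5 + (-35 + S) = -30 + S)
-4113 + P(9, 14) = -4113 + (-30 + 9) = -4113 - 21 = -4134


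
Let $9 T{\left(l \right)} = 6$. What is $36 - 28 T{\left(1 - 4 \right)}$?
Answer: $\frac{52}{3} \approx 17.333$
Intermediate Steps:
$T{\left(l \right)} = \frac{2}{3}$ ($T{\left(l \right)} = \frac{1}{9} \cdot 6 = \frac{2}{3}$)
$36 - 28 T{\left(1 - 4 \right)} = 36 - \frac{56}{3} = \frac{52}{3}$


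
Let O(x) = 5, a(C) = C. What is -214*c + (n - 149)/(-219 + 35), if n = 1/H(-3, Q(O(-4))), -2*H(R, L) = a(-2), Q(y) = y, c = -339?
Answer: 3337153/46 ≈ 72547.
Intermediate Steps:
H(R, L) = 1 (H(R, L) = -½*(-2) = 1)
n = 1 (n = 1/1 = 1)
-214*c + (n - 149)/(-219 + 35) = -214*(-339) + (1 - 149)/(-219 + 35) = 72546 - 148/(-184) = 72546 - 148*(-1/184) = 72546 + 37/46 = 3337153/46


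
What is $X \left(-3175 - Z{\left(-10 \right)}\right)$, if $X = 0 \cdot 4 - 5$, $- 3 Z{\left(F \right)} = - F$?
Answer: $\frac{47575}{3} \approx 15858.0$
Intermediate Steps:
$Z{\left(F \right)} = \frac{F}{3}$ ($Z{\left(F \right)} = - \frac{\left(-1\right) F}{3} = \frac{F}{3}$)
$X = -5$ ($X = 0 - 5 = -5$)
$X \left(-3175 - Z{\left(-10 \right)}\right) = - 5 \left(-3175 - \frac{1}{3} \left(-10\right)\right) = - 5 \left(-3175 - - \frac{10}{3}\right) = - 5 \left(-3175 + \frac{10}{3}\right) = \left(-5\right) \left(- \frac{9515}{3}\right) = \frac{47575}{3}$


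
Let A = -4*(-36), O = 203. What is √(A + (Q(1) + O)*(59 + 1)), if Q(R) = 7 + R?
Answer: 2*√3201 ≈ 113.15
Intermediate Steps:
A = 144
√(A + (Q(1) + O)*(59 + 1)) = √(144 + ((7 + 1) + 203)*(59 + 1)) = √(144 + (8 + 203)*60) = √(144 + 211*60) = √(144 + 12660) = √12804 = 2*√3201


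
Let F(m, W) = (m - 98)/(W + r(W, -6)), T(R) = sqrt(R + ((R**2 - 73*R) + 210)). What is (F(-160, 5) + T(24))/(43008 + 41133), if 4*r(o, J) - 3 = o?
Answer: -86/196329 + I*sqrt(942)/84141 ≈ -0.00043804 + 0.00036477*I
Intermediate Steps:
r(o, J) = 3/4 + o/4
T(R) = sqrt(210 + R**2 - 72*R) (T(R) = sqrt(R + (210 + R**2 - 73*R)) = sqrt(210 + R**2 - 72*R))
F(m, W) = (-98 + m)/(3/4 + 5*W/4) (F(m, W) = (m - 98)/(W + (3/4 + W/4)) = (-98 + m)/(3/4 + 5*W/4))
(F(-160, 5) + T(24))/(43008 + 41133) = (4*(-98 - 160)/(3 + 5*5) + sqrt(210 + 24**2 - 72*24))/(43008 + 41133) = (4*(-258)/(3 + 25) + sqrt(210 + 576 - 1728))/84141 = (4*(-258)/28 + sqrt(-942))*(1/84141) = (4*(1/28)*(-258) + I*sqrt(942))*(1/84141) = (-258/7 + I*sqrt(942))*(1/84141) = -86/196329 + I*sqrt(942)/84141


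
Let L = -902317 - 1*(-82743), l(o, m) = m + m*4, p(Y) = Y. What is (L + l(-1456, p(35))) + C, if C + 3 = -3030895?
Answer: -3850297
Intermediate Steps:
l(o, m) = 5*m (l(o, m) = m + 4*m = 5*m)
C = -3030898 (C = -3 - 3030895 = -3030898)
L = -819574 (L = -902317 + 82743 = -819574)
(L + l(-1456, p(35))) + C = (-819574 + 5*35) - 3030898 = (-819574 + 175) - 3030898 = -819399 - 3030898 = -3850297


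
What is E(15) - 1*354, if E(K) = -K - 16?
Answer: -385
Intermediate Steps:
E(K) = -16 - K
E(15) - 1*354 = (-16 - 1*15) - 1*354 = (-16 - 15) - 354 = -31 - 354 = -385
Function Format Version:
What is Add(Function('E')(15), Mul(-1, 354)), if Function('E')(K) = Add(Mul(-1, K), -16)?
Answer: -385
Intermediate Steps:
Function('E')(K) = Add(-16, Mul(-1, K))
Add(Function('E')(15), Mul(-1, 354)) = Add(Add(-16, Mul(-1, 15)), Mul(-1, 354)) = Add(Add(-16, -15), -354) = Add(-31, -354) = -385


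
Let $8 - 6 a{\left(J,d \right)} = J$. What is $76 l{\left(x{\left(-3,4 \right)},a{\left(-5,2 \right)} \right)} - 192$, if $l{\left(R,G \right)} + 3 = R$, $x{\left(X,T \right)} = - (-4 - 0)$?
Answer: $-116$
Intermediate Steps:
$a{\left(J,d \right)} = \frac{4}{3} - \frac{J}{6}$
$x{\left(X,T \right)} = 4$ ($x{\left(X,T \right)} = - (-4 + 0) = \left(-1\right) \left(-4\right) = 4$)
$l{\left(R,G \right)} = -3 + R$
$76 l{\left(x{\left(-3,4 \right)},a{\left(-5,2 \right)} \right)} - 192 = 76 \left(-3 + 4\right) - 192 = 76 \cdot 1 - 192 = 76 - 192 = -116$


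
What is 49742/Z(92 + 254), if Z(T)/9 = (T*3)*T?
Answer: 24871/1616166 ≈ 0.015389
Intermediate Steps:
Z(T) = 27*T² (Z(T) = 9*((T*3)*T) = 9*((3*T)*T) = 9*(3*T²) = 27*T²)
49742/Z(92 + 254) = 49742/((27*(92 + 254)²)) = 49742/((27*346²)) = 49742/((27*119716)) = 49742/3232332 = 49742*(1/3232332) = 24871/1616166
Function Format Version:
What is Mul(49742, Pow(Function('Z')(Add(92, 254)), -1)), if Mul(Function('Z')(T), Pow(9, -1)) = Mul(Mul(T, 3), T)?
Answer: Rational(24871, 1616166) ≈ 0.015389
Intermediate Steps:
Function('Z')(T) = Mul(27, Pow(T, 2)) (Function('Z')(T) = Mul(9, Mul(Mul(T, 3), T)) = Mul(9, Mul(Mul(3, T), T)) = Mul(9, Mul(3, Pow(T, 2))) = Mul(27, Pow(T, 2)))
Mul(49742, Pow(Function('Z')(Add(92, 254)), -1)) = Mul(49742, Pow(Mul(27, Pow(Add(92, 254), 2)), -1)) = Mul(49742, Pow(Mul(27, Pow(346, 2)), -1)) = Mul(49742, Pow(Mul(27, 119716), -1)) = Mul(49742, Pow(3232332, -1)) = Mul(49742, Rational(1, 3232332)) = Rational(24871, 1616166)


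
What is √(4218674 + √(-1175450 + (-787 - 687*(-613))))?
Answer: √(4218674 + I*√755106) ≈ 2053.9 + 0.21*I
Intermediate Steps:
√(4218674 + √(-1175450 + (-787 - 687*(-613)))) = √(4218674 + √(-1175450 + (-787 + 421131))) = √(4218674 + √(-1175450 + 420344)) = √(4218674 + √(-755106)) = √(4218674 + I*√755106)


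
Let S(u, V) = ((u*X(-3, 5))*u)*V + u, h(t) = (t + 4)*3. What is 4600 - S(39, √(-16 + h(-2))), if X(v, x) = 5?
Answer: 4561 - 7605*I*√10 ≈ 4561.0 - 24049.0*I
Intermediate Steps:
h(t) = 12 + 3*t (h(t) = (4 + t)*3 = 12 + 3*t)
S(u, V) = u + 5*V*u² (S(u, V) = ((u*5)*u)*V + u = ((5*u)*u)*V + u = (5*u²)*V + u = 5*V*u² + u = u + 5*V*u²)
4600 - S(39, √(-16 + h(-2))) = 4600 - 39*(1 + 5*√(-16 + (12 + 3*(-2)))*39) = 4600 - 39*(1 + 5*√(-16 + (12 - 6))*39) = 4600 - 39*(1 + 5*√(-16 + 6)*39) = 4600 - 39*(1 + 5*√(-10)*39) = 4600 - 39*(1 + 5*(I*√10)*39) = 4600 - 39*(1 + 195*I*√10) = 4600 - (39 + 7605*I*√10) = 4600 + (-39 - 7605*I*√10) = 4561 - 7605*I*√10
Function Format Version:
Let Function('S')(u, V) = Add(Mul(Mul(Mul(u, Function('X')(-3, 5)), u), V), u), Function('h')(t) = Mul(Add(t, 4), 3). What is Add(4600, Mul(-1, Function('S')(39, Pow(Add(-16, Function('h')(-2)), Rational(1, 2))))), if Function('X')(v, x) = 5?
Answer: Add(4561, Mul(-7605, I, Pow(10, Rational(1, 2)))) ≈ Add(4561.0, Mul(-24049., I))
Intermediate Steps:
Function('h')(t) = Add(12, Mul(3, t)) (Function('h')(t) = Mul(Add(4, t), 3) = Add(12, Mul(3, t)))
Function('S')(u, V) = Add(u, Mul(5, V, Pow(u, 2))) (Function('S')(u, V) = Add(Mul(Mul(Mul(u, 5), u), V), u) = Add(Mul(Mul(Mul(5, u), u), V), u) = Add(Mul(Mul(5, Pow(u, 2)), V), u) = Add(Mul(5, V, Pow(u, 2)), u) = Add(u, Mul(5, V, Pow(u, 2))))
Add(4600, Mul(-1, Function('S')(39, Pow(Add(-16, Function('h')(-2)), Rational(1, 2))))) = Add(4600, Mul(-1, Mul(39, Add(1, Mul(5, Pow(Add(-16, Add(12, Mul(3, -2))), Rational(1, 2)), 39))))) = Add(4600, Mul(-1, Mul(39, Add(1, Mul(5, Pow(Add(-16, Add(12, -6)), Rational(1, 2)), 39))))) = Add(4600, Mul(-1, Mul(39, Add(1, Mul(5, Pow(Add(-16, 6), Rational(1, 2)), 39))))) = Add(4600, Mul(-1, Mul(39, Add(1, Mul(5, Pow(-10, Rational(1, 2)), 39))))) = Add(4600, Mul(-1, Mul(39, Add(1, Mul(5, Mul(I, Pow(10, Rational(1, 2))), 39))))) = Add(4600, Mul(-1, Mul(39, Add(1, Mul(195, I, Pow(10, Rational(1, 2))))))) = Add(4600, Mul(-1, Add(39, Mul(7605, I, Pow(10, Rational(1, 2)))))) = Add(4600, Add(-39, Mul(-7605, I, Pow(10, Rational(1, 2))))) = Add(4561, Mul(-7605, I, Pow(10, Rational(1, 2))))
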